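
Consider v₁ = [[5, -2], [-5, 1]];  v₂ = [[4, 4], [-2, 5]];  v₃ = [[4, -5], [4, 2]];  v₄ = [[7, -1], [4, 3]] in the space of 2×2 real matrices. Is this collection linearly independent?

Write each element as a coordinate vector in ℝ⁴ using {E₁₁, E₁₂, E₂₁, E₂₂}.
Form the 4×4 matrix with these as columns; its determinant is -1023.
A nonzero determinant means the columns are linearly independent.

linearly independent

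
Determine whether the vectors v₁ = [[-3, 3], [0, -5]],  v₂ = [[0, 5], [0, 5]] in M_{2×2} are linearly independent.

Write each element as a coordinate vector in ℝ⁴ using {E₁₁, E₁₂, E₂₁, E₂₂}.
Row-reduce the matrix whose columns are v₁, v₂.
The reduction yields 2 nonzero rows, so the rank is 2.
Since rank = 2 (the number of vectors), the set is linearly independent.

linearly independent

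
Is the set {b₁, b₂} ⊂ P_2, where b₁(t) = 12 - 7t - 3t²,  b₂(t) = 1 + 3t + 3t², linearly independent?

Write each element as a coordinate vector in ℝ³ using {1, t, t²}.
Place the vectors as rows of a 2×3 matrix and reduce to echelon form.
The reduction yields 2 nonzero rows, so the rank is 2.
Since rank = 2 (the number of vectors), the set is linearly independent.

linearly independent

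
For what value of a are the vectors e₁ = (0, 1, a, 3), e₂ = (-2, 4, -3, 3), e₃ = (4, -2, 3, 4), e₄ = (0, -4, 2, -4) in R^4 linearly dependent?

a = -1/2

The set is linearly dependent precisely when det[e₁; e₂; e₃; e₄] = 0.
Cofactor expansion gives det = -32*a - 16.
Setting this to zero gives a = -1/2.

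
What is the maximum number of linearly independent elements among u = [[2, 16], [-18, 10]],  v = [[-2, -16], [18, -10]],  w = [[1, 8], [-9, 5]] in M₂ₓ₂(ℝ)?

Use coordinates relative to {E₁₁, E₁₂, E₂₁, E₂₂}.
Row-reduce the 3×4 matrix with these as rows.
Exactly 1 pivot survives; hence the rank is 1.

1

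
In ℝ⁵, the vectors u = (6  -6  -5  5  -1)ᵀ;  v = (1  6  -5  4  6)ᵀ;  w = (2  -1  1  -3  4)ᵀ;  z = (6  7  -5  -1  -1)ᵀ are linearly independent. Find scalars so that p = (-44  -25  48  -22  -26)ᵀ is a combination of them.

Set up the augmented matrix [u | v | w | z | p] and row-reduce.
The system has the unique solution (α₁, …, α₄) = (-3, -4, -2, -3).

p = -3u - 4v - 2w - 3z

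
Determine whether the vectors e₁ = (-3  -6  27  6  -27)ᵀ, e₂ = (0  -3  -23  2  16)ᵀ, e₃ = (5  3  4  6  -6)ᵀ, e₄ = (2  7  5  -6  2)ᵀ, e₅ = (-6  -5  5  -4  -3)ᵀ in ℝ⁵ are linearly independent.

linearly dependent

Place the vectors as rows of a 5×5 matrix and reduce to echelon form.
The reduction yields 3 nonzero rows, so the rank is 3.
Since rank 3 < 5, the set is linearly dependent.
Indeed 2e₁ + 3e₂ + 3e₄ = 0.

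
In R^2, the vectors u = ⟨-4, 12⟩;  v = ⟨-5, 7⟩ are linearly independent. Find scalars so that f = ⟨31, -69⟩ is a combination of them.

Write f = a₁u + a₂v and equate components.
The system has the unique solution (a₁, a₂) = (-4, -3).

f = -4u - 3v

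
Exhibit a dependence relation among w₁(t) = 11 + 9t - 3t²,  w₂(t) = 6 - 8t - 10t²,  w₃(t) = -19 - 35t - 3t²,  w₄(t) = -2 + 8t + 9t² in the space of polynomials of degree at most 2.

3w₁ - 3w₂ + w₃ - 2w₄ = 0

Pass to coordinate vectors relative to the basis {1, t, t²}.
Set up α₁w₁ + … + α₄w₄ = 0 and solve the homogeneous system.
The free variable yields coefficients (3, -3, 1, -2) (any nonzero multiple also works).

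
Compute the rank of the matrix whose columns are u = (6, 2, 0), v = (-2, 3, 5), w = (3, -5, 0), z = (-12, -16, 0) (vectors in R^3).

3

Apply Gaussian elimination to the matrix whose rows are u, v, w, z.
Exactly 3 pivots survive; hence the rank is 3.
(With 4 elements in a 3-dimensional space the rank is at most 3.)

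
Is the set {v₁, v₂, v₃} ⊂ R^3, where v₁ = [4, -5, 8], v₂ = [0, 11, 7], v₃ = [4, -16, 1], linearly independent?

linearly dependent

Place the vectors as rows of a 3×3 matrix and reduce to echelon form.
The reduction yields 2 nonzero rows, so the rank is 2.
Since rank 2 < 3, the set is linearly dependent.
Indeed v₁ - v₂ - v₃ = 0.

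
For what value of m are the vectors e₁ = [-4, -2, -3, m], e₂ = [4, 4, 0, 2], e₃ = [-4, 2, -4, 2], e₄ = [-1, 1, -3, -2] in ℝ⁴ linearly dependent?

Place the vectors as rows of a 4×4 matrix; dependence ⇔ determinant zero.
Cofactor expansion gives det = 40*m + 140.
This vanishes exactly when m = -7/2.

m = -7/2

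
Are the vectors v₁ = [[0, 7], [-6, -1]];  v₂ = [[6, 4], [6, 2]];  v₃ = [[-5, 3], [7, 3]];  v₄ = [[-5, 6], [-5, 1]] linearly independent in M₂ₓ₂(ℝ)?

linearly independent

Write each element as a coordinate vector in ℝ⁴ using {E₁₁, E₁₂, E₂₁, E₂₂}.
Form the 4×4 matrix with these as columns; its determinant is -1056.
A nonzero determinant means the columns are linearly independent.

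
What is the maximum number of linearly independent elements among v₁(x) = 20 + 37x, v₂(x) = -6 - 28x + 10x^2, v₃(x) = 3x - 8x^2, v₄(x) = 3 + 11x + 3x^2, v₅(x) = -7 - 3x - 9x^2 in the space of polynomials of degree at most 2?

Pass to coordinate vectors with respect to the basis {1, x, x^2}.
Put the 3×5 matrix [v₁|v₂|v₃|v₄|v₅] into echelon form.
Reduction leaves 3 leading entries, giving rank 3.
(With 5 elements in a 3-dimensional space the rank is at most 3.)

3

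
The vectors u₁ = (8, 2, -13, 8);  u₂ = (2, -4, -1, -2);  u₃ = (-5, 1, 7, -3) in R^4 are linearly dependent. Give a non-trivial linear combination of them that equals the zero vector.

Write the vectors as columns of a matrix and find a nonzero vector in its null space.
A generator of the null space is (1, 1, 2).

u₁ + u₂ + 2u₃ = 0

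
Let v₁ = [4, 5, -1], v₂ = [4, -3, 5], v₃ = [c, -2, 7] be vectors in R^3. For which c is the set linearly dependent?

c = 8

The vectors are dependent exactly when the determinant of the matrix with rows v₁, v₂, v₃ vanishes.
Expanding, det = 22*c - 176.
Setting this to zero gives c = 8.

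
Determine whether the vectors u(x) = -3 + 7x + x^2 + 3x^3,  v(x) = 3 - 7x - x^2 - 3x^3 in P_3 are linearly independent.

linearly dependent

Take coordinates with respect to the standard basis {1, x, …, x^3}.
Place the vectors as rows of a 2×4 matrix and reduce to echelon form.
The reduction yields 1 nonzero row, so the rank is 1.
Since rank 1 < 2, the set is linearly dependent.
Indeed u + v = 0.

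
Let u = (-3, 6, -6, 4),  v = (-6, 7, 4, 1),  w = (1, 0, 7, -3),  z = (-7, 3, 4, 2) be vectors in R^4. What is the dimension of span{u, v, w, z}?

Apply Gaussian elimination to the matrix whose rows are u, v, w, z.
Exactly 4 pivots survive; hence the rank is 4.

dim = 4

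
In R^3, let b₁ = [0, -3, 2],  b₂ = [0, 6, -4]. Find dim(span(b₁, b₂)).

dim = 1

Apply Gaussian elimination to the matrix whose rows are b₁, b₂.
There is 1 pivot column, so rank = 1.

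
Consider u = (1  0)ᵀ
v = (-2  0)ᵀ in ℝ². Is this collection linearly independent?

linearly dependent

One vector is a scalar multiple of another, so the set is dependent.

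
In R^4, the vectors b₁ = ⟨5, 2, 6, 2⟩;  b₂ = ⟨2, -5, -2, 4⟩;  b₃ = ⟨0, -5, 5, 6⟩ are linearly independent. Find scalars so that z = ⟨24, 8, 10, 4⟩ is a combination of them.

Set up the augmented matrix [b₁ | b₂ | b₃ | z] and row-reduce.
The system has the unique solution (a₁, a₂, a₃) = (4, 2, -2).

z = 4b₁ + 2b₂ - 2b₃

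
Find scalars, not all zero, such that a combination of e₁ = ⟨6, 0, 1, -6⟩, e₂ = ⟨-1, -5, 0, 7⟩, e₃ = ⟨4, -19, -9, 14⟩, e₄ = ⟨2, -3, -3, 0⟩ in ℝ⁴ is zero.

Set up α₁e₁ + … + α₄e₄ = 0 and solve the homogeneous system.
A generator of the null space is (0, 2, -1, 3).

2e₂ - e₃ + 3e₄ = 0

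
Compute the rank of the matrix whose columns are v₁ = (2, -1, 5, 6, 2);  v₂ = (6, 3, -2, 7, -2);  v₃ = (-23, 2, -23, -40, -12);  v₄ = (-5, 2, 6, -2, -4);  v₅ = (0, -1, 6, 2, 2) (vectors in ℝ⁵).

4

Form the matrix with v₁, v₂, v₃, v₄, v₅ as columns and reduce.
The echelon form has 4 nonzero rows, so the rank is 4.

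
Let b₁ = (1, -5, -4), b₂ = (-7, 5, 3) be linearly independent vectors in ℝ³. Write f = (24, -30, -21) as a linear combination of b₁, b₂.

f = 3b₁ - 3b₂

Set up the augmented matrix [b₁ | b₂ | f] and row-reduce.
The system has the unique solution (a₁, a₂) = (3, -3).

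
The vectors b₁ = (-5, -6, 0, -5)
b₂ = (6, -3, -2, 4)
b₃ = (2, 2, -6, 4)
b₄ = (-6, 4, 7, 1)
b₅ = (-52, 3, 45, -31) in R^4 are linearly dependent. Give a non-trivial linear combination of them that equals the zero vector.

2b₁ - 3b₂ - 3b₃ + 3b₄ - b₅ = 0

Write the vectors as columns of a matrix and find a nonzero vector in its null space.
A generator of the null space is (2, -3, -3, 3, -1).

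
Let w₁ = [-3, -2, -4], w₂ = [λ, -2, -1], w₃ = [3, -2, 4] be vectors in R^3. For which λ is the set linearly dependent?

λ = -3/4

Dependence holds iff the 3×3 matrix [w₁ w₂ w₃] is singular.
Cofactor expansion gives det = 16*λ + 12.
Setting this to zero gives λ = -3/4.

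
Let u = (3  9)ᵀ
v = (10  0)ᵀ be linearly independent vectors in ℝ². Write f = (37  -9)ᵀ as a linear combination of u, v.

f = -u + 4v

Set up the augmented matrix [u | v | f] and row-reduce.
The system has the unique solution (a₁, a₂) = (-1, 4).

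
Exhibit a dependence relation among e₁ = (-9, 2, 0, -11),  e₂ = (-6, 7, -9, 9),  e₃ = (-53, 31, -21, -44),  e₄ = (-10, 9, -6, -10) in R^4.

Row-reduce the matrix with e₁, e₂, e₃, e₄ as columns; the null space gives the coefficients.
A generator of the null space is (3, 1, -1, 2).

3e₁ + e₂ - e₃ + 2e₄ = 0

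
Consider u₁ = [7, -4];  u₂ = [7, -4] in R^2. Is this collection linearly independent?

linearly dependent

The matrix [u₁|u₂] has determinant 0.
A zero determinant means the columns are linearly dependent.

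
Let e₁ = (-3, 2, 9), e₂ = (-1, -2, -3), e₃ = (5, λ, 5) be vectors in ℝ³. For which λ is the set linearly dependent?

λ = 50/9

The set is linearly dependent precisely when det[e₁; e₂; e₃] = 0.
The determinant works out to 100 - 18*λ.
Solving 100 - 18*λ = 0 yields λ = 50/9.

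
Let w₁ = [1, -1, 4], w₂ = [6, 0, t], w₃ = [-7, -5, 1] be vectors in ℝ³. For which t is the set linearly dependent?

t = 19/2

The vectors are dependent exactly when the determinant of the matrix with rows w₁, w₂, w₃ vanishes.
Expanding, det = 12*t - 114.
Setting this to zero gives t = 19/2.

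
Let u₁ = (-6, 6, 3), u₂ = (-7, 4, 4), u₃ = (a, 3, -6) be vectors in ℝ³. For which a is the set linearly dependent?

a = 33/4

Dependence holds iff the 3×3 matrix [u₁ u₂ u₃] is singular.
The determinant works out to 12*a - 99.
Setting this to zero gives a = 33/4.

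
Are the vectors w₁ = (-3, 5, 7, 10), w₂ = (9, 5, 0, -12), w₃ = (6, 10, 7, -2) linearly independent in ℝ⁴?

linearly dependent

Place the vectors as rows of a 3×4 matrix and reduce to echelon form.
The reduction yields 2 nonzero rows, so the rank is 2.
Since rank 2 < 3, the set is linearly dependent.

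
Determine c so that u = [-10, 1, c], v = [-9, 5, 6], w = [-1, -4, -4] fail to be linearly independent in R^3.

The vectors are dependent exactly when the determinant of the matrix with rows u, v, w vanishes.
Cofactor expansion gives det = 41*c - 82.
Solving 41*c - 82 = 0 yields c = 2.

c = 2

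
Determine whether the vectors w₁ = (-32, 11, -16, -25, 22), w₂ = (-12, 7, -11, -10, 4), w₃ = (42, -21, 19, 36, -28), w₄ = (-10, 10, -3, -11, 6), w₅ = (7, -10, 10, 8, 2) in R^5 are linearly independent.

Row-reduce the matrix whose columns are w₁, w₂, w₃, w₄, w₅.
The reduction yields 3 nonzero rows, so the rank is 3.
Since rank 3 < 5, the set is linearly dependent.

linearly dependent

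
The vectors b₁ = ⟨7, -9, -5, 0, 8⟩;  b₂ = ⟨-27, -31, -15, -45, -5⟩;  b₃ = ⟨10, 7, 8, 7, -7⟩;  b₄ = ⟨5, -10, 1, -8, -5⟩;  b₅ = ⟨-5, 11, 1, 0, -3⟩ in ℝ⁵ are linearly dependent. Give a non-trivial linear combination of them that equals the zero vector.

b₁ + b₂ + 3b₃ - 3b₄ - b₅ = 0

Set up α₁b₁ + … + α₅b₅ = 0 and solve the homogeneous system.
A generator of the null space is (1, 1, 3, -3, -1).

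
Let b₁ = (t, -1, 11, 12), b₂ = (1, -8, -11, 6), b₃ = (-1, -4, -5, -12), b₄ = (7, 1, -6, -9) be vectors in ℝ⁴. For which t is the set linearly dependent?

t = -12

Place the vectors as rows of a 4×4 matrix; dependence ⇔ determinant zero.
Expanding, det = 918*t + 11016.
This vanishes exactly when t = -12.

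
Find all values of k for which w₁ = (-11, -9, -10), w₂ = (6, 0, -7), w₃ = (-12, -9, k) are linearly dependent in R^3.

Place the vectors as rows of a 3×3 matrix; dependence ⇔ determinant zero.
Expanding, det = 54*k + 477.
This vanishes exactly when k = -53/6.

k = -53/6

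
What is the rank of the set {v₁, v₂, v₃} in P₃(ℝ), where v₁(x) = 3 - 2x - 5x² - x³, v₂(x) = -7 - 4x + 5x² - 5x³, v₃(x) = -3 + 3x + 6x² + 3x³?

Use coordinates relative to {1, x, …, x³}.
Form the matrix with v₁, v₂, v₃ as columns and reduce.
There are 3 pivot columns, so rank = 3.

rank 3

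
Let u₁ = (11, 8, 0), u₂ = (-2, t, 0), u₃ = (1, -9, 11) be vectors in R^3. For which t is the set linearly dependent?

Dependence holds iff the 3×3 matrix [u₁ u₂ u₃] is singular.
Expanding, det = 121*t + 176.
Solving 121*t + 176 = 0 yields t = -16/11.

t = -16/11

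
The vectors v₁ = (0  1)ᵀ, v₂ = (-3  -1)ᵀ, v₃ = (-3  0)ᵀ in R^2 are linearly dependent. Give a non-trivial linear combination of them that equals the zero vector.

v₁ + v₂ - v₃ = 0

Row-reduce the matrix with v₁, v₂, v₃ as columns; the null space gives the coefficients.
The free variable yields coefficients (1, 1, -1) (any nonzero multiple also works).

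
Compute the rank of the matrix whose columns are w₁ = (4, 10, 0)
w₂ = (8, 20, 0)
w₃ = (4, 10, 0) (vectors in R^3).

rank 1

Row-reduce the 3×3 matrix with these as rows.
The echelon form has 1 nonzero row, so the rank is 1.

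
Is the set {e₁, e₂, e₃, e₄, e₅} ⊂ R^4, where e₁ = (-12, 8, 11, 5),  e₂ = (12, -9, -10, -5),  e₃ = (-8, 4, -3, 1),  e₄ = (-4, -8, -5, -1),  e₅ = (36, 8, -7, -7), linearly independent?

There are 5 vectors in a 4-dimensional space, so they cannot be linearly independent.

linearly dependent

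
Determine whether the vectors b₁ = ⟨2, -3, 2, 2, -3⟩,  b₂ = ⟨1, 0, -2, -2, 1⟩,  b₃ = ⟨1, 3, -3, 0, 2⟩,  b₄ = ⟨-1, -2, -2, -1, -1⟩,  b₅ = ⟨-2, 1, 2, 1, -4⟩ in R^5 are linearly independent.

Place the vectors as rows of a 5×5 matrix and reduce to echelon form.
The reduction yields 5 nonzero rows, so the rank is 5.
Since rank = 5 (the number of vectors), the set is linearly independent.

linearly independent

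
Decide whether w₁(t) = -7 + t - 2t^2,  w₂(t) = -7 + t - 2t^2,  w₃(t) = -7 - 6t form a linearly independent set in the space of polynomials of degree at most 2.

linearly dependent

Take coordinates with respect to the standard basis {1, t, t^2}.
Two of the vectors are equal, giving an immediate dependence.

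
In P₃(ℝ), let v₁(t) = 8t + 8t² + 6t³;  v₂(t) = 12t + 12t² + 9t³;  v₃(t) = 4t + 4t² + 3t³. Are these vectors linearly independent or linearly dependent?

linearly dependent

Write each element as a coordinate vector in ℝ⁴ using {1, t, …, t³}.
One vector is a scalar multiple of another, so the set is dependent.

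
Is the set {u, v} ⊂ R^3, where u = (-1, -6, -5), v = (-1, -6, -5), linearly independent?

Two of the vectors are equal, giving an immediate dependence.

linearly dependent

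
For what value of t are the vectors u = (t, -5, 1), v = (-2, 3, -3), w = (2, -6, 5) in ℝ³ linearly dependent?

t = -14/3

The vectors are dependent exactly when the determinant of the matrix with rows u, v, w vanishes.
The determinant works out to -3*t - 14.
Solving -3*t - 14 = 0 yields t = -14/3.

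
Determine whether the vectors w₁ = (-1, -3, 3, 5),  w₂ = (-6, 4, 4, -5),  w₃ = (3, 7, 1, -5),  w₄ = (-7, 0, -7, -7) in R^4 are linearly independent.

The matrix [w₁|w₂|w₃|w₄] has determinant -546.
A nonzero determinant means the columns are linearly independent.

linearly independent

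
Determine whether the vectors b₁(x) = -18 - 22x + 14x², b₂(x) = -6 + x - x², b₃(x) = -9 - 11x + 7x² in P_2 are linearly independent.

linearly dependent

Take coordinates with respect to the standard basis {1, x, x²}.
One vector is a scalar multiple of another, so the set is dependent.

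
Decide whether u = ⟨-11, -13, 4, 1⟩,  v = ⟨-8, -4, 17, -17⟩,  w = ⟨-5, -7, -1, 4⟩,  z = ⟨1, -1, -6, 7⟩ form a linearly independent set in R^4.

linearly dependent

Row-reduce the matrix whose columns are u, v, w, z.
The reduction yields 2 nonzero rows, so the rank is 2.
Since rank 2 < 4, the set is linearly dependent.
Indeed 3u - v - 5w = 0.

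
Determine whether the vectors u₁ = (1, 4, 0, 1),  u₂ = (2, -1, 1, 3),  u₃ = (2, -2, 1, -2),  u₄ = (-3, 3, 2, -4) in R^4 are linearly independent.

Place the vectors as rows of a 4×4 matrix and reduce to echelon form.
The reduction yields 4 nonzero rows, so the rank is 4.
Since rank = 4 (the number of vectors), the set is linearly independent.

linearly independent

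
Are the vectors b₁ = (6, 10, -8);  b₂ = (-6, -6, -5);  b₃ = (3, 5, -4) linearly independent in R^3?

linearly dependent

Place the vectors as rows of a 3×3 matrix and reduce to echelon form.
The reduction yields 2 nonzero rows, so the rank is 2.
Since rank 2 < 3, the set is linearly dependent.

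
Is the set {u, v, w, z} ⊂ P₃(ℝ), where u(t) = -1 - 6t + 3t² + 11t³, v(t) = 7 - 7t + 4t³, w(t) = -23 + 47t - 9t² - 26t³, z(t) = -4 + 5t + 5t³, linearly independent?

Write each element as a coordinate vector in ℝ⁴ using {1, t, …, t³}.
Form the 4×4 matrix with these as columns; its determinant is 0.
A zero determinant means the columns are linearly dependent.
Indeed 3u + 2v + w - 3z = 0.

linearly dependent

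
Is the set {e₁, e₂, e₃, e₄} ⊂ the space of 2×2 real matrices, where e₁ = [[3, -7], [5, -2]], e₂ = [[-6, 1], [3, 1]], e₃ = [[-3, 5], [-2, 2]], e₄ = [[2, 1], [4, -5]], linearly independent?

Write each element as a coordinate vector in ℝ⁴ using {E₁₁, E₁₂, E₂₁, E₂₂}.
The matrix [e₁|e₂|e₃|e₄] has determinant 308.
A nonzero determinant means the columns are linearly independent.

linearly independent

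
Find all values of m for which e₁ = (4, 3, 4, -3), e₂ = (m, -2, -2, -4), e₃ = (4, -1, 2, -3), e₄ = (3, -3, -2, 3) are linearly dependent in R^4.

m = -59/6

The vectors are dependent exactly when the determinant of the matrix with rows e₁, e₂, e₃, e₄ vanishes.
Expanding, det = -24*m - 236.
Solving -24*m - 236 = 0 yields m = -59/6.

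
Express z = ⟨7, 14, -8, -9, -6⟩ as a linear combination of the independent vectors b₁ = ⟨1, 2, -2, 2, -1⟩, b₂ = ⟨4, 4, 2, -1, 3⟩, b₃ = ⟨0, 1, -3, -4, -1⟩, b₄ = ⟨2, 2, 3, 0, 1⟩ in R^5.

Since b₁, b₂, b₃, b₄ are independent, the coefficients expressing z are uniquely determined by a linear system.
Row-reducing the augmented matrix gives the unique coefficients (a₁, …, a₄) = (3, -1, 4, 4).

z = 3b₁ - b₂ + 4b₃ + 4b₄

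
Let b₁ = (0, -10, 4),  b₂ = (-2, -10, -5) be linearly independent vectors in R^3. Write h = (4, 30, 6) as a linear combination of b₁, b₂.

Since b₁, b₂ are independent, the coefficients expressing h are uniquely determined by a linear system.
The system has the unique solution (α₁, α₂) = (-1, -2).

h = -b₁ - 2b₂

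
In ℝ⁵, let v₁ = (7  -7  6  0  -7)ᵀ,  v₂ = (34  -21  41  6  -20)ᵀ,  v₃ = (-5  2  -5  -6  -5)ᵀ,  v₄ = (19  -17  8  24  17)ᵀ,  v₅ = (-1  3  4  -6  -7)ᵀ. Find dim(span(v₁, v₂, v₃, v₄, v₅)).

Apply Gaussian elimination to the matrix whose rows are v₁, v₂, v₃, v₄, v₅.
There are 3 pivot columns, so rank = 3.

dim = 3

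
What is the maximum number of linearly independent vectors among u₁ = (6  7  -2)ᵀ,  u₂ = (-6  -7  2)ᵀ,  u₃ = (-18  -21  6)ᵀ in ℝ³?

1

Form the matrix with u₁, u₂, u₃ as columns and reduce.
Exactly 1 pivot survives; hence the rank is 1.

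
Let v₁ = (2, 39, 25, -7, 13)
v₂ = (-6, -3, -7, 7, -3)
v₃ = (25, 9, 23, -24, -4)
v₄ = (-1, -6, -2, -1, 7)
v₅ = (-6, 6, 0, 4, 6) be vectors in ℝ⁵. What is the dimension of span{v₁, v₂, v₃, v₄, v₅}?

dim = 3

Apply Gaussian elimination to the matrix whose rows are v₁, v₂, v₃, v₄, v₅.
Exactly 3 pivots survive; hence the rank is 3.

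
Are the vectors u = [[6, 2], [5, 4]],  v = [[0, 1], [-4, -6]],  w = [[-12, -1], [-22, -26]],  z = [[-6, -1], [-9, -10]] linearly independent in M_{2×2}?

linearly dependent

Take coordinates with respect to the standard basis {E₁₁, E₁₂, E₂₁, E₂₂}.
The matrix [u|v|w|z] has determinant 0.
A zero determinant means the columns are linearly dependent.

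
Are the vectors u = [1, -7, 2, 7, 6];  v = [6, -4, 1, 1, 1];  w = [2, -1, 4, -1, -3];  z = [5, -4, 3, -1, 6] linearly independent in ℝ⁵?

Row-reduce the matrix whose columns are u, v, w, z.
The reduction yields 4 nonzero rows, so the rank is 4.
Since rank = 4 (the number of vectors), the set is linearly independent.

linearly independent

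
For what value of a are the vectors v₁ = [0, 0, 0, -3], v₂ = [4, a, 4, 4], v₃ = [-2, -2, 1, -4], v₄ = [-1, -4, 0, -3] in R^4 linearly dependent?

The set is linearly dependent precisely when det[v₁; v₂; v₃; v₄] = 0.
Cofactor expansion gives det = 120 - 3*a.
Setting this to zero gives a = 40.

a = 40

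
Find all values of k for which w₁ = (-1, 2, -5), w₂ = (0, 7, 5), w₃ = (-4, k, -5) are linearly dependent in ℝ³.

The set is linearly dependent precisely when det[w₁; w₂; w₃] = 0.
Cofactor expansion gives det = 5*k - 145.
Setting this to zero gives k = 29.

k = 29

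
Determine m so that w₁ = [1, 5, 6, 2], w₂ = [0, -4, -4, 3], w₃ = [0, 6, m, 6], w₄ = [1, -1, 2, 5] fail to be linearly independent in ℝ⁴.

m = -8

The vectors are dependent exactly when the determinant of the matrix with rows w₁, w₂, w₃, w₄ vanishes.
Expanding, det = 6*m + 48.
Setting this to zero gives m = -8.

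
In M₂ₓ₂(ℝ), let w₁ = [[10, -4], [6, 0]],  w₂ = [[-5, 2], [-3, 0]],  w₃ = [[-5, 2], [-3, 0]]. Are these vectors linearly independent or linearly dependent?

Write each element as a coordinate vector in ℝ⁴ using {E₁₁, E₁₂, E₂₁, E₂₂}.
Row-reduce the matrix whose columns are w₁, w₂, w₃.
The reduction yields 1 nonzero row, so the rank is 1.
Since rank 1 < 3, the set is linearly dependent.

linearly dependent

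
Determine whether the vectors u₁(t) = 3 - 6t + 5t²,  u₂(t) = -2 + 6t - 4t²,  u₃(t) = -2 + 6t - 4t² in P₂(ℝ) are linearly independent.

linearly dependent

Write each element as a coordinate vector in ℝ³ using {1, t, t²}.
Place the vectors as rows of a 3×3 matrix and reduce to echelon form.
The reduction yields 2 nonzero rows, so the rank is 2.
Since rank 2 < 3, the set is linearly dependent.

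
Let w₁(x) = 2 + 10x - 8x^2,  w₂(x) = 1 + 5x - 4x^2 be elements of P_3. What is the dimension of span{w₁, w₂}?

dim = 1

Pass to coordinate vectors with respect to the basis {1, x, …, x^3}.
Put the 4×2 matrix [w₁|w₂] into echelon form.
The echelon form has 1 nonzero row, so the rank is 1.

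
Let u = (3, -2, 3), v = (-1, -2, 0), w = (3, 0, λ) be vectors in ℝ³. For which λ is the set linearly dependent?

λ = 9/4

The set is linearly dependent precisely when det[u; v; w] = 0.
Cofactor expansion gives det = 18 - 8*λ.
Setting this to zero gives λ = 9/4.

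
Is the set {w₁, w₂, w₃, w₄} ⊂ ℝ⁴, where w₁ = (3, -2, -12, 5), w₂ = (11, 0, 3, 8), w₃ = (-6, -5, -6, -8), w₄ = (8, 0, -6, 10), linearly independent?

linearly independent

Form the 4×4 matrix with these as columns; its determinant is 624.
A nonzero determinant means the columns are linearly independent.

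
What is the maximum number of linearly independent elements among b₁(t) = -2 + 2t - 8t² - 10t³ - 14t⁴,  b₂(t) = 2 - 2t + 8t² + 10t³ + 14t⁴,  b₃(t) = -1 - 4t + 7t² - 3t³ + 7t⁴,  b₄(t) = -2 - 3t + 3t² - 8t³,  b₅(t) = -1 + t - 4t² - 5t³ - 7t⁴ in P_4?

Represent each element by its coordinate vector in ℝ⁵.
Put the 5×5 matrix [b₁|b₂|b₃|b₄|b₅] into echelon form.
There are 2 pivot columns, so rank = 2.

2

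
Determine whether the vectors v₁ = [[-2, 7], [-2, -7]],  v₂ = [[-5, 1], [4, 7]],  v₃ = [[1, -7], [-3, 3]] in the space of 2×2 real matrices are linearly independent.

linearly independent

Write each element as a coordinate vector in ℝ⁴ using {E₁₁, E₁₂, E₂₁, E₂₂}.
Row-reduce the matrix whose columns are v₁, v₂, v₃.
The reduction yields 3 nonzero rows, so the rank is 3.
Since rank = 3 (the number of vectors), the set is linearly independent.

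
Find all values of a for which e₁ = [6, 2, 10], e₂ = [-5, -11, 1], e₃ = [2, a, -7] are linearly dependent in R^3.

a = 11

Place the vectors as rows of a 3×3 matrix; dependence ⇔ determinant zero.
Expanding, det = 616 - 56*a.
This vanishes exactly when a = 11.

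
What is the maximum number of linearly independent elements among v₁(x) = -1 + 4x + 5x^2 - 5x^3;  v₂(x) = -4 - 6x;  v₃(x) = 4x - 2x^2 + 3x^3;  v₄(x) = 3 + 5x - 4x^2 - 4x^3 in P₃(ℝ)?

4

Pass to coordinate vectors with respect to the basis {1, x, …, x^3}.
Row-reduce the 4×4 matrix with these as rows.
The echelon form has 4 nonzero rows, so the rank is 4.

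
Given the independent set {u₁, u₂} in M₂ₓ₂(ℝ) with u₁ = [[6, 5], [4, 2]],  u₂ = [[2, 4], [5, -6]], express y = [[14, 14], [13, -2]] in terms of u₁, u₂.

Identify each element with its coordinate vector in ℝ⁴ via {E₁₁, E₁₂, E₂₁, E₂₂}.
Solve the system with u₁, u₂ as columns and y as the right-hand side.
Row-reducing the augmented matrix gives the unique coefficients (c₁, c₂) = (2, 1).

y = 2u₁ + u₂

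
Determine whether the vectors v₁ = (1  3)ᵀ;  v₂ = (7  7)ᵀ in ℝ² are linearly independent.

linearly independent

Form the 2×2 matrix with these as columns; its determinant is -14.
A nonzero determinant means the columns are linearly independent.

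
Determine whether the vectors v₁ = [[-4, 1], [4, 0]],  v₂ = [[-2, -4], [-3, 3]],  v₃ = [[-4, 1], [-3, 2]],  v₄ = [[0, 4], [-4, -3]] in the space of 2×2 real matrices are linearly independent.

linearly independent

Write each element as a coordinate vector in ℝ⁴ using {E₁₁, E₁₂, E₂₁, E₂₂}.
The matrix [v₁|v₂|v₃|v₄] has determinant 346.
A nonzero determinant means the columns are linearly independent.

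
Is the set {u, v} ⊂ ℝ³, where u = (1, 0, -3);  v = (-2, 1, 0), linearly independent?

linearly independent

Row-reduce the matrix whose columns are u, v.
The reduction yields 2 nonzero rows, so the rank is 2.
Since rank = 2 (the number of vectors), the set is linearly independent.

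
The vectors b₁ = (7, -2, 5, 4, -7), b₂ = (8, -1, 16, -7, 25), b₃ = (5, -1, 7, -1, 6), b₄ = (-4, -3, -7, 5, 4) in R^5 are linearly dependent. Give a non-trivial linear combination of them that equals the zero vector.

b₁ + b₂ - 3b₃ = 0

Row-reduce the matrix with b₁, b₂, b₃, b₄ as columns; the null space gives the coefficients.
The free variable yields coefficients (1, 1, -3, 0) (any nonzero multiple also works).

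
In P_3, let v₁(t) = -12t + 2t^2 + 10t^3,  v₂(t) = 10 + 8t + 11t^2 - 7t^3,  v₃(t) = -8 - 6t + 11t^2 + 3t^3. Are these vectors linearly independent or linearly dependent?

Write each element as a coordinate vector in ℝ⁴ using {1, t, …, t^3}.
Row-reduce the matrix whose columns are v₁, v₂, v₃.
The reduction yields 3 nonzero rows, so the rank is 3.
Since rank = 3 (the number of vectors), the set is linearly independent.

linearly independent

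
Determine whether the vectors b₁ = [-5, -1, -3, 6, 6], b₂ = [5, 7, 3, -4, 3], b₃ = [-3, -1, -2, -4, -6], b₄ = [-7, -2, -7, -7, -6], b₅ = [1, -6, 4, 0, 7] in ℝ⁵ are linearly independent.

Row-reduce the matrix whose columns are b₁, b₂, b₃, b₄, b₅.
The reduction yields 5 nonzero rows, so the rank is 5.
Since rank = 5 (the number of vectors), the set is linearly independent.

linearly independent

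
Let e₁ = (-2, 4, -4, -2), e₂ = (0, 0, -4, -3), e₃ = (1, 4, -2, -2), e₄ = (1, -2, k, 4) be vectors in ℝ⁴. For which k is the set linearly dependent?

Place the vectors as rows of a 4×4 matrix; dependence ⇔ determinant zero.
The determinant works out to 36*k - 216.
Setting this to zero gives k = 6.

k = 6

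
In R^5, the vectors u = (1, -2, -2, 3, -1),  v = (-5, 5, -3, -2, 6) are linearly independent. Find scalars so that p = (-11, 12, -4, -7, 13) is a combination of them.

p = -u + 2v

Set up the augmented matrix [u | v | p] and row-reduce.
The system has the unique solution (α₁, α₂) = (-1, 2).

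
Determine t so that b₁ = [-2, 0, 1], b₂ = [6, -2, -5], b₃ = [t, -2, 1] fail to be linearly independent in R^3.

t = -6

The vectors are dependent exactly when the determinant of the matrix with rows b₁, b₂, b₃ vanishes.
Cofactor expansion gives det = 2*t + 12.
Solving 2*t + 12 = 0 yields t = -6.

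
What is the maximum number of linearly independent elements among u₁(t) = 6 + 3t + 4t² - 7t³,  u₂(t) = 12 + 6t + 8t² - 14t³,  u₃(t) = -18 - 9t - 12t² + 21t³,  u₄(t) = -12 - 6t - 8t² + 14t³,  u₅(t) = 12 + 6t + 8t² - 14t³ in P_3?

Represent each element by its coordinate vector in ℝ⁴.
Row-reduce the 5×4 matrix with these as rows.
Reduction leaves 1 leading entry, giving rank 1.
(With 5 elements in a 4-dimensional space the rank is at most 4.)

1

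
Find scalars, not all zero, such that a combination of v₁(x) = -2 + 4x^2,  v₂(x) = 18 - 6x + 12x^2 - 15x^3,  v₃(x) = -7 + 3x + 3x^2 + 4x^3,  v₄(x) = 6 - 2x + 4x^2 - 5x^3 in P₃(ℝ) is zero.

v₂ - 3v₄ = 0

Pass to coordinate vectors relative to the basis {1, x, …, x^3}.
Set up α₁v₁ + … + α₄v₄ = 0 and solve the homogeneous system.
One solution (up to scaling) is (0, 1, 0, -3).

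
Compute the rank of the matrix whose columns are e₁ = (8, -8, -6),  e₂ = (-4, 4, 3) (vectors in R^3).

Row-reduce the 2×3 matrix with these as rows.
Reduction leaves 1 leading entry, giving rank 1.

1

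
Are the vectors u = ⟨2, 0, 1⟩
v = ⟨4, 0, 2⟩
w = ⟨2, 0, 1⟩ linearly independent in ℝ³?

linearly dependent

The matrix [u|v|w] has determinant 0.
A zero determinant means the columns are linearly dependent.
Indeed 2u - v = 0.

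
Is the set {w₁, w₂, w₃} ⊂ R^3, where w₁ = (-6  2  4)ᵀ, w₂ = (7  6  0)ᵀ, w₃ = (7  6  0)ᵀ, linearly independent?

Two of the vectors are equal, giving an immediate dependence.

linearly dependent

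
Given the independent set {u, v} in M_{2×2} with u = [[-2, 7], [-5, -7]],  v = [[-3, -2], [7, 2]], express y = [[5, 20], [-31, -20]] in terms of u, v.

Take coordinate vectors relative to {E₁₁, E₁₂, E₂₁, E₂₂}.
Solve the system with u, v as columns and y as the right-hand side.
Back-substitution yields (c₁, c₂) = (2, -3).

y = 2u - 3v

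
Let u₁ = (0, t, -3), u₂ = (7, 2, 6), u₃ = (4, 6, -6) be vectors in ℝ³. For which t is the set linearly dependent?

The set is linearly dependent precisely when det[u₁; u₂; u₃] = 0.
Cofactor expansion gives det = 66*t - 102.
Solving 66*t - 102 = 0 yields t = 17/11.

t = 17/11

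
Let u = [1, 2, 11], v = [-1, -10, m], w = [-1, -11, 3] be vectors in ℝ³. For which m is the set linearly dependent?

m = 13/9

The set is linearly dependent precisely when det[u; v; w] = 0.
Cofactor expansion gives det = 9*m - 13.
This vanishes exactly when m = 13/9.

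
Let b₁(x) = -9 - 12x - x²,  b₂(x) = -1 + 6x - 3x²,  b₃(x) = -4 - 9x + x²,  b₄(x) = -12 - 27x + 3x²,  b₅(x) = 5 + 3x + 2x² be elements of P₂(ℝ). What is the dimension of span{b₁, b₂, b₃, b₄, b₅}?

2

Use coordinates relative to {1, x, x²}.
Row-reduce the 5×3 matrix with these as rows.
Reduction leaves 2 leading entries, giving rank 2.
(With 5 elements in a 3-dimensional space the rank is at most 3.)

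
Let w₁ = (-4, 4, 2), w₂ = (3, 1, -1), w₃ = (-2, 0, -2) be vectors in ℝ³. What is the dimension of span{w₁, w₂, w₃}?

3

Form the matrix with w₁, w₂, w₃ as columns and reduce.
Reduction leaves 3 leading entries, giving rank 3.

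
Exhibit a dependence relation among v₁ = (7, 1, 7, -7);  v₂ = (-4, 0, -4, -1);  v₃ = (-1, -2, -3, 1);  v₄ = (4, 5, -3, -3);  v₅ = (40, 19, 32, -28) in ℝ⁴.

Row-reduce the matrix with v₁, v₂, v₃, v₄, v₅ as columns; the null space gives the coefficients.
A generator of the null space is (3, -2, -3, 2, -1).

3v₁ - 2v₂ - 3v₃ + 2v₄ - v₅ = 0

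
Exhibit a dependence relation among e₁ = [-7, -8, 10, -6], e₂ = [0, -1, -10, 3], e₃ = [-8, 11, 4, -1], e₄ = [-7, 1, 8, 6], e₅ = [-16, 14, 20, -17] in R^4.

Solve the homogeneous system with e₁, e₂, e₃, e₄, e₅ as columns by row-reducing the coefficient matrix.
One solution (up to scaling) is (1, -1, 2, -1, -1).

e₁ - e₂ + 2e₃ - e₄ - e₅ = 0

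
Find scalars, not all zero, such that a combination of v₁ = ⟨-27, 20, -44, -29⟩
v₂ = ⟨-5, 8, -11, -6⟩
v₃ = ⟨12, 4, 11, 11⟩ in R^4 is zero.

Set up α₁v₁ + … + α₃v₃ = 0 and solve the homogeneous system.
The free variable yields coefficients (1, -3, 1) (any nonzero multiple also works).

v₁ - 3v₂ + v₃ = 0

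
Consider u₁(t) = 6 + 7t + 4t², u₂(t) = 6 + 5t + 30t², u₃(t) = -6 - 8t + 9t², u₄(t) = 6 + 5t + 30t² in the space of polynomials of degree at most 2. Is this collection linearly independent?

linearly dependent

Write each element as a coordinate vector in ℝ³ using {1, t, t²}.
There are 4 vectors in a 3-dimensional space, so they cannot be linearly independent.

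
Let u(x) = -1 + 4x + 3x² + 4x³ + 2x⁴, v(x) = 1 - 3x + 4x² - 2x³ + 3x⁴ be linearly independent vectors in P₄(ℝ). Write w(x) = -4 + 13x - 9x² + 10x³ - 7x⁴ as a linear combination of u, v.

Work in coordinates with respect to the standard basis {1, x, …, x⁴}.
Write w = a₁u + a₂v and equate components.
The system has the unique solution (a₁, a₂) = (1, -3).

w = u - 3v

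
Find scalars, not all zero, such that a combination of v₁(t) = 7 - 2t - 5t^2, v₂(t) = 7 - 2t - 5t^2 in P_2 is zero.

v₁ - v₂ = 0

Take coordinates with respect to {1, t, t^2}.
Set up α₁v₁ + α₂v₂ = 0 and solve the homogeneous system.
The free variable yields coefficients (1, -1) (any nonzero multiple also works).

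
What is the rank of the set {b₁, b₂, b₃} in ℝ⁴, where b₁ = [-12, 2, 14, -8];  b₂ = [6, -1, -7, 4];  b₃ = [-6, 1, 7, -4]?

Apply Gaussian elimination to the matrix whose rows are b₁, b₂, b₃.
There is 1 pivot column, so rank = 1.

rank 1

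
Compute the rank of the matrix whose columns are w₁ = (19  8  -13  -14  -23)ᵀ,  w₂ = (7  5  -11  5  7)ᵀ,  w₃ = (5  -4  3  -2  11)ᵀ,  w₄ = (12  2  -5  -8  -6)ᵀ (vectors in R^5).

3

Row-reduce the 4×5 matrix with these as rows.
Exactly 3 pivots survive; hence the rank is 3.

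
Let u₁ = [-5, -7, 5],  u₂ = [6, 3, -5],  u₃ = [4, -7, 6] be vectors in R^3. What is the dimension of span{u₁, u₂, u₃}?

Apply Gaussian elimination to the matrix whose rows are u₁, u₂, u₃.
Reduction leaves 3 leading entries, giving rank 3.

3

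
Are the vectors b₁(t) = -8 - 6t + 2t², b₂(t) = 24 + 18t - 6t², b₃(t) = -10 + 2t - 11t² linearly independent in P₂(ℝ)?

linearly dependent

Take coordinates with respect to the standard basis {1, t, t²}.
Form the 3×3 matrix with these as columns; its determinant is 0.
A zero determinant means the columns are linearly dependent.
Indeed 3b₁ + b₂ = 0.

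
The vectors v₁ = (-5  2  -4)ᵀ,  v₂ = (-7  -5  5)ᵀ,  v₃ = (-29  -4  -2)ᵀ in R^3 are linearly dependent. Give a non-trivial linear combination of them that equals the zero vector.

3v₁ + 2v₂ - v₃ = 0

Write the vectors as columns of a matrix and find a nonzero vector in its null space.
One solution (up to scaling) is (3, 2, -1).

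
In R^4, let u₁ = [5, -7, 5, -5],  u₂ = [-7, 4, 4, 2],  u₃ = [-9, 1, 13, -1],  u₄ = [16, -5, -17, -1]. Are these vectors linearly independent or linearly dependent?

linearly dependent

The matrix [u₁|u₂|u₃|u₄] has determinant 0.
A zero determinant means the columns are linearly dependent.
Indeed u₁ + 2u₂ - u₃ = 0.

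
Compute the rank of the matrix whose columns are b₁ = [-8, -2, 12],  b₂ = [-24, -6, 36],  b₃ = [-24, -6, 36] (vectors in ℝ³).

1

Form the matrix with b₁, b₂, b₃ as columns and reduce.
Reduction leaves 1 leading entry, giving rank 1.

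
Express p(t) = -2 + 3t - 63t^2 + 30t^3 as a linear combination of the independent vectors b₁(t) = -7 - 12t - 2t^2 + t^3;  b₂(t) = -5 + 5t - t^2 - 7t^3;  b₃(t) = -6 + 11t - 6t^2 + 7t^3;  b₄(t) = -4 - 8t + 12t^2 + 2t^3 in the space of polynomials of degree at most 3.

p = 3b₁ - 3b₂ + 2b₃ - 4b₄

Take coordinate vectors relative to {1, t, …, t^3}.
Since b₁, b₂, b₃, b₄ are independent, the coefficients expressing p are uniquely determined by a linear system.
Back-substitution yields (α₁, …, α₄) = (3, -3, 2, -4).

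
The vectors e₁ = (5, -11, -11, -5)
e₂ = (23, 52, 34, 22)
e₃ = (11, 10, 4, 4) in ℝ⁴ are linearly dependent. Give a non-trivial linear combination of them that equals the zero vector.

2e₁ + e₂ - 3e₃ = 0

Solve the homogeneous system with e₁, e₂, e₃ as columns by row-reducing the coefficient matrix.
A generator of the null space is (2, 1, -3).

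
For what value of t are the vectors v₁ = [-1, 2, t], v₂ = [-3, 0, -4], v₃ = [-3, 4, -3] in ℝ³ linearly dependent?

t = -5/6

The vectors are dependent exactly when the determinant of the matrix with rows v₁, v₂, v₃ vanishes.
Cofactor expansion gives det = -12*t - 10.
Setting this to zero gives t = -5/6.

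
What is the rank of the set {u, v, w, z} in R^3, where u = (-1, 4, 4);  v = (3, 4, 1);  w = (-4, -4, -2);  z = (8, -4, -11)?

rank 3

Row-reduce the 4×3 matrix with these as rows.
Exactly 3 pivots survive; hence the rank is 3.
(With 4 elements in a 3-dimensional space the rank is at most 3.)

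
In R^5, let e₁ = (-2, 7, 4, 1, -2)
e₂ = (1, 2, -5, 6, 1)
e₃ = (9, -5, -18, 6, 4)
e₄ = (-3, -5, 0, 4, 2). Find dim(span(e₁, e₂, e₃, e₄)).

Put the 5×4 matrix [e₁|e₂|e₃|e₄] into echelon form.
Reduction leaves 3 leading entries, giving rank 3.

dim = 3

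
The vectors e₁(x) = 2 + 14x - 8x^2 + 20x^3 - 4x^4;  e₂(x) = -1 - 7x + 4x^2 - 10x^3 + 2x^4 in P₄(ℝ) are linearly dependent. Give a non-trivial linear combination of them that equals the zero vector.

e₁ + 2e₂ = 0

Take coordinates with respect to {1, x, …, x^4}.
Write the vectors as columns of a matrix and find a nonzero vector in its null space.
A generator of the null space is (1, 2).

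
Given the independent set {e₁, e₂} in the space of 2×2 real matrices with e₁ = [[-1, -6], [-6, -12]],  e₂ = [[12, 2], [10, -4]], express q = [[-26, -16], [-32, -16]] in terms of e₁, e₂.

Take coordinate vectors relative to {E₁₁, E₁₂, E₂₁, E₂₂}.
Set up the augmented matrix [e₁ | e₂ | q] and row-reduce.
Row-reducing the augmented matrix gives the unique coefficients (α₁, α₂) = (2, -2).

q = 2e₁ - 2e₂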